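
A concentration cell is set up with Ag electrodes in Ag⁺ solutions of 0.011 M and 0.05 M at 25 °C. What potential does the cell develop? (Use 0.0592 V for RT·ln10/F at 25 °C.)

Both half-cells are Ag⁺/Ag, so E°_cell = 0. The concentrated side is the cathode; the cell reaction moves Ag⁺ from high to low concentration with n = 1.
Q = [Ag⁺]_dilute/[Ag⁺]_conc = 0.011/0.05 = 0.220.
E = 0 − (0.0592/1) log Q = −(0.0592/1)(-0.658) = 0.0390 V.

0.039 V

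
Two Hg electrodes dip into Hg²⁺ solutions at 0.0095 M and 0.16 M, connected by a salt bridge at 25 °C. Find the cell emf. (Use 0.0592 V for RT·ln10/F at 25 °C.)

0.036 V

Both half-cells are Hg²⁺/Hg, so E°_cell = 0. The concentrated side is the cathode; the cell reaction moves Hg²⁺ from high to low concentration with n = 2.
Q = [Hg²⁺]_dilute/[Hg²⁺]_conc = 0.0095/0.16 = 0.0594.
E = 0 − (0.0592/2) log Q = −(0.0592/2)(-1.226) = 0.0363 V.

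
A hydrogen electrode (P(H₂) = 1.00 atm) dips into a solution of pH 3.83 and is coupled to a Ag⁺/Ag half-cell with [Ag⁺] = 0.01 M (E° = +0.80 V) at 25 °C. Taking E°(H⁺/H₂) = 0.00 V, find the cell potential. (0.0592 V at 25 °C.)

0.91 V

The Ag⁺/Ag couple is the cathode, so E°_cell = 0.80 V; n = 2.
[H⁺] = 10^(−3.83) = 1.5 × 10^-4 M, and Q = [H⁺]^2 / ([Ag⁺]^2·P(H₂)) = 2.19 × 10^-4.
E = E° − (0.0592/2) log Q = 0.80 − (0.0592/2)(-3.660) = 0.908 V.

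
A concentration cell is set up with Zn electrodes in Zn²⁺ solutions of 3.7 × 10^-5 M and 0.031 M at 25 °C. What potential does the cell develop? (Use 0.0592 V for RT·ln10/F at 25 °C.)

Both half-cells are Zn²⁺/Zn, so E°_cell = 0. The concentrated side is the cathode; the cell reaction moves Zn²⁺ from high to low concentration with n = 2.
Q = [Zn²⁺]_dilute/[Zn²⁺]_conc = 3.7 × 10^-5/0.031 = 0.00119.
E = 0 − (0.0592/2) log Q = −(0.0592/2)(-2.923) = 0.0865 V.

0.087 V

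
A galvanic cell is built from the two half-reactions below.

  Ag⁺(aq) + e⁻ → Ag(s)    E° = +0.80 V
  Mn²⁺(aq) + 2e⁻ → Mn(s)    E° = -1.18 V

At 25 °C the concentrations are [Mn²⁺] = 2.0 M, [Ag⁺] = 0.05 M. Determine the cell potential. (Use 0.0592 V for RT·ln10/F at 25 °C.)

The Ag⁺/Ag couple has the higher reduction potential and acts as the cathode, so E°_cell = +0.80 − (-1.18) = 1.98 V.
Balancing electrons gives n = 2; the reaction quotient is Q = [Mn²⁺]/[Ag⁺]^2 = 800.
At 25 °C, E = E° − (0.0592/n) log Q = 1.98 − (0.0592/2)(2.903) = 1.980 − 0.086 = 1.894 V.

1.89 V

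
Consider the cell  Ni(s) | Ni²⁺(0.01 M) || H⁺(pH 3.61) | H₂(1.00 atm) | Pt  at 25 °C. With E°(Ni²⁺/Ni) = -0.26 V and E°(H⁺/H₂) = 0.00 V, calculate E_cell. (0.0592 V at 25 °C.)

0.11 V

The hydrogen couple is the cathode, so E°_cell = 0.26 V; n = 2.
[H⁺] = 10^(−3.61) = 2.5 × 10^-4 M, and Q = [Ni²⁺]·P(H₂) / [H⁺]^2 = 1.66 × 10^5.
E = E° − (0.0592/2) log Q = 0.26 − (0.0592/2)(5.220) = 0.105 V.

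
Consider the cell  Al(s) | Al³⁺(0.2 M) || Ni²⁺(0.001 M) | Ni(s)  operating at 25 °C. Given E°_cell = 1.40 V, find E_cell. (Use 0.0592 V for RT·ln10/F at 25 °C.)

1.32 V

Balancing electrons gives n = 6; the reaction quotient is Q = [Al³⁺]^2/[Ni²⁺]^3 = 4 × 10^7.
At 25 °C, E = E° − (0.0592/n) log Q = 1.40 − (0.0592/6)(7.602) = 1.400 − 0.075 = 1.325 V.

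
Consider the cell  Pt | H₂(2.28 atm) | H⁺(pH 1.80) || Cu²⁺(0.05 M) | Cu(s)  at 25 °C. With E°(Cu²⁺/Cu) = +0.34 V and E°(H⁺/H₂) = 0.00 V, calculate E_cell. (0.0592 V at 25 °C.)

0.42 V

The Cu²⁺/Cu couple is the cathode, so E°_cell = 0.34 V; n = 2.
[H⁺] = 10^(−1.80) = 0.016 M, and Q = [H⁺]^2 / ([Cu²⁺]·P(H₂)) = 0.00220.
E = E° − (0.0592/2) log Q = 0.34 − (0.0592/2)(-2.657) = 0.419 V.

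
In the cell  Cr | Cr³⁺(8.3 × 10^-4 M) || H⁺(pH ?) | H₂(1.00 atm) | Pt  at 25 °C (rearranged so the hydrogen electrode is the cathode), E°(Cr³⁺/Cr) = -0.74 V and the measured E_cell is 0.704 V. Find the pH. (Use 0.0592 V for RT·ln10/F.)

pH = 1.64

E°_cell = 0.74 V and n = 6.
log Q = n(E° − E)/0.0592 = 6×(0.74 − 0.704)/0.0592 = 3.649.
With Q = [Cr³⁺]^2·P(H₂)^3 / [H⁺]^6, solving for [H⁺] gives log[H⁺] = -1.635, so pH = 1.64.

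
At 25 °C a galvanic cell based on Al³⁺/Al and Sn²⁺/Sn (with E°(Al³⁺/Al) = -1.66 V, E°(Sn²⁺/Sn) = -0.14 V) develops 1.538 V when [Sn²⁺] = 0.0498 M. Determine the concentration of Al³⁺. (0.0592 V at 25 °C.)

From the Nernst equation, log Q = n(E° − E)/0.0592 = 6(1.52 − 1.538)/0.0592 = -1.824, so Q = 0.0150.
With Q = [Al³⁺]^2/[Sn²⁺]^3 and the known concentrations, [Al³⁺]^2 in the numerator gives [Al³⁺] = 0.0014 M.

0.0014 M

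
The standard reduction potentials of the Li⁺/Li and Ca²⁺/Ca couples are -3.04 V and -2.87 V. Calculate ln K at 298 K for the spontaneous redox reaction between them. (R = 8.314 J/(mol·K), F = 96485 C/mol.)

E°_cell = -2.87 − (-3.04) = 0.17 V, with n = 2 electrons transferred.
At equilibrium E = 0, so the Nernst equation gives ln K = nFE°/RT = (2)(96485)(0.17)/((8.314)(298)) = 13.24.

ln K = 13.2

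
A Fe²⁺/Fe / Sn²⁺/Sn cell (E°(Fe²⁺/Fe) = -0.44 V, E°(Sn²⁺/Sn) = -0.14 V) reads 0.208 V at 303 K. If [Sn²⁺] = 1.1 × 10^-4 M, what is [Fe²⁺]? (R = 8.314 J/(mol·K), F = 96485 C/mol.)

0.13 M

From the Nernst equation, ln Q = nF(E° − E)/RT = 2×96485×(0.30 − 0.208)/(8.314×303) = 7.047, so Q = 1150.
With Q = [Fe²⁺]/[Sn²⁺] and the known concentrations, [Fe²⁺] in the numerator gives [Fe²⁺] = 0.13 M.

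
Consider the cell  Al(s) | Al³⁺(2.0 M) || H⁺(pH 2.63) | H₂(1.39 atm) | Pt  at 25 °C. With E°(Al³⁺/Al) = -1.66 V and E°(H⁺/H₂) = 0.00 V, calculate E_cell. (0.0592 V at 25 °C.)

The hydrogen couple is the cathode, so E°_cell = 1.66 V; n = 6.
[H⁺] = 10^(−2.63) = 0.0023 M, and Q = [Al³⁺]^2·P(H₂)^3 / [H⁺]^6 = 6.47 × 10^16.
E = E° − (0.0592/6) log Q = 1.66 − (0.0592/6)(16.811) = 1.494 V.

1.49 V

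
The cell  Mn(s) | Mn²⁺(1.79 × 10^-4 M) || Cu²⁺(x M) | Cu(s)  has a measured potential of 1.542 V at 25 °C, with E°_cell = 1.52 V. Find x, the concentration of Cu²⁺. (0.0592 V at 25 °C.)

From the Nernst equation, log Q = n(E° − E)/0.0592 = 2(1.52 − 1.542)/0.0592 = -0.743, so Q = 0.181.
With Q = [Mn²⁺]/[Cu²⁺] and the known concentrations, [Cu²⁺] in the denominator gives [Cu²⁺] = 9.9 × 10^-4 M.

9.9 × 10^-4 M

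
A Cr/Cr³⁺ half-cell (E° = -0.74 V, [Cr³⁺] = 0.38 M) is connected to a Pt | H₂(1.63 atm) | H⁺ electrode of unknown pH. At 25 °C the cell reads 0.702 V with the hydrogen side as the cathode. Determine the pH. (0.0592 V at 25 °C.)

E°_cell = 0.74 V and n = 6.
log Q = n(E° − E)/0.0592 = 6×(0.74 − 0.702)/0.0592 = 3.851.
With Q = [Cr³⁺]^2·P(H₂)^3 / [H⁺]^6, solving for [H⁺] gives log[H⁺] = -0.676, so pH = 0.68.

pH = 0.68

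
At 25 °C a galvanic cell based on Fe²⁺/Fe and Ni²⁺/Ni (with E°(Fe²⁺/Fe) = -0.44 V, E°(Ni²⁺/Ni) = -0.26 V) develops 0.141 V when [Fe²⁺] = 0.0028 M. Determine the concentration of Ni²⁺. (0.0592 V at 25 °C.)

From the Nernst equation, log Q = n(E° − E)/0.0592 = 2(0.18 − 0.141)/0.0592 = 1.318, so Q = 20.8.
With Q = [Fe²⁺]/[Ni²⁺] and the known concentrations, [Ni²⁺] in the denominator gives [Ni²⁺] = 1.3 × 10^-4 M.

1.3 × 10^-4 M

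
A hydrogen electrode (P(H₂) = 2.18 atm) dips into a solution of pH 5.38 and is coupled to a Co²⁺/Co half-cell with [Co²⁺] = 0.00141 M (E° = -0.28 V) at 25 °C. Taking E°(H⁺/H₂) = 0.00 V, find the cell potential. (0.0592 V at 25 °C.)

The hydrogen couple is the cathode, so E°_cell = 0.28 V; n = 2.
[H⁺] = 10^(−5.38) = 4.2 × 10^-6 M, and Q = [Co²⁺]·P(H₂) / [H⁺]^2 = 1.77 × 10^8.
E = E° − (0.0592/2) log Q = 0.28 − (0.0592/2)(8.248) = 0.036 V.

0.036 V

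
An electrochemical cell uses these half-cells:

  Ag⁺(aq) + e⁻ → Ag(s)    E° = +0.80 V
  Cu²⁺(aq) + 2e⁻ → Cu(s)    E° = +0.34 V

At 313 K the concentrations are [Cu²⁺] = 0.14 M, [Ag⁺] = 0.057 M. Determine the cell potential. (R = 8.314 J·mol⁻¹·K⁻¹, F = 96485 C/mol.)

0.409 V

The Ag⁺/Ag couple has the higher reduction potential and acts as the cathode, so E°_cell = +0.80 − (+0.34) = 0.46 V.
Balancing electrons gives n = 2; the reaction quotient is Q = [Cu²⁺]/[Ag⁺]^2 = 43.1.
E = E° − (RT/nF) ln Q = 0.46 − (8.314×313)/(2×96485) × (3.763) = 0.460 − 0.051 = 0.409 V.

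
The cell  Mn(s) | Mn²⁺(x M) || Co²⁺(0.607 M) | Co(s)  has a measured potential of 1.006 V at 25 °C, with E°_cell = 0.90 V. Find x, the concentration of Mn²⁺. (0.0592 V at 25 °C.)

1.6 × 10^-4 M

From the Nernst equation, log Q = n(E° − E)/0.0592 = 2(0.90 − 1.006)/0.0592 = -3.581, so Q = 2.62 × 10^-4.
With Q = [Mn²⁺]/[Co²⁺] and the known concentrations, [Mn²⁺] in the numerator gives [Mn²⁺] = 1.6 × 10^-4 M.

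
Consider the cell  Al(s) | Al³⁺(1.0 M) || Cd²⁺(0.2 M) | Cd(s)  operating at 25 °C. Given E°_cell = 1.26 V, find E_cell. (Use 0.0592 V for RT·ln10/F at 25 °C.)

Balancing electrons gives n = 6; the reaction quotient is Q = [Al³⁺]^2/[Cd²⁺]^3 = 125.
At 25 °C, E = E° − (0.0592/n) log Q = 1.26 − (0.0592/6)(2.097) = 1.260 − 0.021 = 1.239 V.

1.24 V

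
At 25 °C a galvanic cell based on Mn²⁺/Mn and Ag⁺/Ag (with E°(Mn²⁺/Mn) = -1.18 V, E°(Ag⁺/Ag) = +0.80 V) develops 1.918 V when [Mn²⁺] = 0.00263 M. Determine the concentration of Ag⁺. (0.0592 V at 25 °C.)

0.0046 M

From the Nernst equation, log Q = n(E° − E)/0.0592 = 2(1.98 − 1.918)/0.0592 = 2.095, so Q = 124.
With Q = [Mn²⁺]/[Ag⁺]^2 and the known concentrations, [Ag⁺]^2 in the denominator gives [Ag⁺] = 0.0046 M.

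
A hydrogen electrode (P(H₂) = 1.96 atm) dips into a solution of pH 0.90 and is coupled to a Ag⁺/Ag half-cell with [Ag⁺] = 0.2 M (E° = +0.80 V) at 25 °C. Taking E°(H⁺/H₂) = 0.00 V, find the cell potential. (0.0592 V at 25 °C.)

The Ag⁺/Ag couple is the cathode, so E°_cell = 0.80 V; n = 2.
[H⁺] = 10^(−0.90) = 0.13 M, and Q = [H⁺]^2 / ([Ag⁺]^2·P(H₂)) = 0.202.
E = E° − (0.0592/2) log Q = 0.80 − (0.0592/2)(-0.694) = 0.821 V.

0.82 V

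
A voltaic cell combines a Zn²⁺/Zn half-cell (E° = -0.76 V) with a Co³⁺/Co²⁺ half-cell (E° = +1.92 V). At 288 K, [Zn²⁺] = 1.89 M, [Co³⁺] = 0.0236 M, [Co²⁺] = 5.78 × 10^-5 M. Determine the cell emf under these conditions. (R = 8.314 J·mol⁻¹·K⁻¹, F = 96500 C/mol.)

The Co³⁺/Co²⁺ couple has the higher reduction potential and acts as the cathode, so E°_cell = +1.92 − (-0.76) = 2.68 V.
Balancing electrons gives n = 2; the reaction quotient is Q = [Zn²⁺]·[Co²⁺]^2/[Co³⁺]^2 = 1.13 × 10^-5.
E = E° − (RT/nF) ln Q = 2.68 − (8.314×288)/(2×96500) × (-11.387) = 2.680 + 0.141 = 2.821 V.

2.82 V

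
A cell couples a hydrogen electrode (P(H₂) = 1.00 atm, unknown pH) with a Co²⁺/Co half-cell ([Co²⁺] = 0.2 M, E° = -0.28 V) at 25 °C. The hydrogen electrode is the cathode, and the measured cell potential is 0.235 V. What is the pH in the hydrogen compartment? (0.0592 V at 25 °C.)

pH = 1.11

E°_cell = 0.28 V and n = 2.
log Q = n(E° − E)/0.0592 = 2×(0.28 − 0.235)/0.0592 = 1.520.
With Q = [Co²⁺]·P(H₂) / [H⁺]^2, solving for [H⁺] gives log[H⁺] = -1.110, so pH = 1.11.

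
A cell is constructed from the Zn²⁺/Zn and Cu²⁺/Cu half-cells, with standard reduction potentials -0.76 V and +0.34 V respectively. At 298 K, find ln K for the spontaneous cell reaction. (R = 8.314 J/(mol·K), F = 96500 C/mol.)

ln K = 85.7

E°_cell = +0.34 − (-0.76) = 1.10 V, with n = 2 electrons transferred.
At equilibrium E = 0, so the Nernst equation gives ln K = nFE°/RT = (2)(96500)(1.10)/((8.314)(298)) = 85.69.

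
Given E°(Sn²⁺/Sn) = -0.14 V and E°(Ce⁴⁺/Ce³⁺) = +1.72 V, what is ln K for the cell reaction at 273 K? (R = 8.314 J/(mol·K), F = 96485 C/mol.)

E°_cell = +1.72 − (-0.14) = 1.86 V, with n = 2 electrons transferred.
At equilibrium E = 0, so the Nernst equation gives ln K = nFE°/RT = (2)(96485)(1.86)/((8.314)(273)) = 158.14.

ln K = 158.1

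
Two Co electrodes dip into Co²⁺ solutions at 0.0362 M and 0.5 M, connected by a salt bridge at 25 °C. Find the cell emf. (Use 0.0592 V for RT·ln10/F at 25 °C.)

Both half-cells are Co²⁺/Co, so E°_cell = 0. The concentrated side is the cathode; the cell reaction moves Co²⁺ from high to low concentration with n = 2.
Q = [Co²⁺]_dilute/[Co²⁺]_conc = 0.0362/0.5 = 0.0724.
E = 0 − (0.0592/2) log Q = −(0.0592/2)(-1.140) = 0.0337 V.

0.034 V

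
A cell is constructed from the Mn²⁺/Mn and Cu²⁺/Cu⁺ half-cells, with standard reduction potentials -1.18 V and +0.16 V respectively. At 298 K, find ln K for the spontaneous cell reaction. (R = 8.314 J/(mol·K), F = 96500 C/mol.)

E°_cell = +0.16 − (-1.18) = 1.34 V, with n = 2 electrons transferred.
At equilibrium E = 0, so the Nernst equation gives ln K = nFE°/RT = (2)(96500)(1.34)/((8.314)(298)) = 104.38.

ln K = 104.4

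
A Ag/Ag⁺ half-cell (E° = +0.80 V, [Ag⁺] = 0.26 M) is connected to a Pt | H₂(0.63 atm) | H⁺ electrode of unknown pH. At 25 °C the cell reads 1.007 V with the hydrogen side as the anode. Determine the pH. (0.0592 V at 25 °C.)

pH = 4.18

E°_cell = 0.80 V and n = 2.
log Q = n(E° − E)/0.0592 = 2×(0.80 − 1.007)/0.0592 = -6.993.
With Q = [H⁺]^2 / ([Ag⁺]^2·P(H₂)), solving for [H⁺] gives log[H⁺] = -4.182, so pH = 4.18.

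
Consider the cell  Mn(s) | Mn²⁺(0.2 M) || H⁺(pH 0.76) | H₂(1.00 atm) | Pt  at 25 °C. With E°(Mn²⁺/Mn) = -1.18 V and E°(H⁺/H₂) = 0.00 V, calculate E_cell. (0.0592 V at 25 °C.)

The hydrogen couple is the cathode, so E°_cell = 1.18 V; n = 2.
[H⁺] = 10^(−0.76) = 0.17 M, and Q = [Mn²⁺]·P(H₂) / [H⁺]^2 = 6.62.
E = E° − (0.0592/2) log Q = 1.18 − (0.0592/2)(0.821) = 1.156 V.

1.16 V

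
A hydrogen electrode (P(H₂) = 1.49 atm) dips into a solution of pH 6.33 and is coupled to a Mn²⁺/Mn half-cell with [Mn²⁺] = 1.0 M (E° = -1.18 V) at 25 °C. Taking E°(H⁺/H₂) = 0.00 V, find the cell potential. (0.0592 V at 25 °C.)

The hydrogen couple is the cathode, so E°_cell = 1.18 V; n = 2.
[H⁺] = 10^(−6.33) = 4.7 × 10^-7 M, and Q = [Mn²⁺]·P(H₂) / [H⁺]^2 = 6.81 × 10^12.
E = E° − (0.0592/2) log Q = 1.18 − (0.0592/2)(12.833) = 0.800 V.

0.80 V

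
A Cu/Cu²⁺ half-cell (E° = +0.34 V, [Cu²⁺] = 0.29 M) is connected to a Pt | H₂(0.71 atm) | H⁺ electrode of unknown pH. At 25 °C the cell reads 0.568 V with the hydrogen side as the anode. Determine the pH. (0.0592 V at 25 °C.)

E°_cell = 0.34 V and n = 2.
log Q = n(E° − E)/0.0592 = 2×(0.34 − 0.568)/0.0592 = -7.703.
With Q = [H⁺]^2 / ([Cu²⁺]·P(H₂)), solving for [H⁺] gives log[H⁺] = -4.195, so pH = 4.19.

pH = 4.19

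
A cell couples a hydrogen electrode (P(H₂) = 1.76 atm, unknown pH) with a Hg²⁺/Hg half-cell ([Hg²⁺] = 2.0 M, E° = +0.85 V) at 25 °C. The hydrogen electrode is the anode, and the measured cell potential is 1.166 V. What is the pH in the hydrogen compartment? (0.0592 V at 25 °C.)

E°_cell = 0.85 V and n = 2.
log Q = n(E° − E)/0.0592 = 2×(0.85 − 1.166)/0.0592 = -10.676.
With Q = [H⁺]^2 / ([Hg²⁺]·P(H₂)), solving for [H⁺] gives log[H⁺] = -5.065, so pH = 5.06.

pH = 5.06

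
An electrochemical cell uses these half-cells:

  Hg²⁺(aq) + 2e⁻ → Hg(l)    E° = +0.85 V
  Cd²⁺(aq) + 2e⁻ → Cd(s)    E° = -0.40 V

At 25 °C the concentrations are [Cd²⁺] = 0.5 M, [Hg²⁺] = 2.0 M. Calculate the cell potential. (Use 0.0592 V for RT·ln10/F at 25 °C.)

1.27 V

The Hg²⁺/Hg couple has the higher reduction potential and acts as the cathode, so E°_cell = +0.85 − (-0.40) = 1.25 V.
Balancing electrons gives n = 2; the reaction quotient is Q = [Cd²⁺]/[Hg²⁺] = 0.250.
At 25 °C, E = E° − (0.0592/n) log Q = 1.25 − (0.0592/2)(-0.602) = 1.250 + 0.018 = 1.268 V.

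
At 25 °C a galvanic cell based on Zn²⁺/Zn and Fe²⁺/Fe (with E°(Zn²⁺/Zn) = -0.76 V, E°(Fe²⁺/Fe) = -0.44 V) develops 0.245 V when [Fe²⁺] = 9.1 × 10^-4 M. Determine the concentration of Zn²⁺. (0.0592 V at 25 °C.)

0.31 M

From the Nernst equation, log Q = n(E° − E)/0.0592 = 2(0.32 − 0.245)/0.0592 = 2.534, so Q = 342.
With Q = [Zn²⁺]/[Fe²⁺] and the known concentrations, [Zn²⁺] in the numerator gives [Zn²⁺] = 0.31 M.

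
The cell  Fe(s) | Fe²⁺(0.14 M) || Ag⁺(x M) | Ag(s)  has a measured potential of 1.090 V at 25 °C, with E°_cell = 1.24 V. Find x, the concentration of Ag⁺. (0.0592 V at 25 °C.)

0.0011 M

From the Nernst equation, log Q = n(E° − E)/0.0592 = 2(1.24 − 1.090)/0.0592 = 5.068, so Q = 1.17 × 10^5.
With Q = [Fe²⁺]/[Ag⁺]^2 and the known concentrations, [Ag⁺]^2 in the denominator gives [Ag⁺] = 0.0011 M.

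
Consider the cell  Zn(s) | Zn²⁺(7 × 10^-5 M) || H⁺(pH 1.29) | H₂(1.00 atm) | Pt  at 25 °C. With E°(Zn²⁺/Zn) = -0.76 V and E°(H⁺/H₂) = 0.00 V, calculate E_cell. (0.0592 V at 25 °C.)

0.81 V

The hydrogen couple is the cathode, so E°_cell = 0.76 V; n = 2.
[H⁺] = 10^(−1.29) = 0.051 M, and Q = [Zn²⁺]·P(H₂) / [H⁺]^2 = 0.0266.
E = E° − (0.0592/2) log Q = 0.76 − (0.0592/2)(-1.575) = 0.807 V.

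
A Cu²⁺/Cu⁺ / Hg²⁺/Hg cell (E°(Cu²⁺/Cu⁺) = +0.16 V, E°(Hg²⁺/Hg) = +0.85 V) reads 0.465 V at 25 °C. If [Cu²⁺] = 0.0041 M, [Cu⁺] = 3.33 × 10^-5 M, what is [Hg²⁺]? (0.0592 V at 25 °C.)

From the Nernst equation, log Q = n(E° − E)/0.0592 = 2(0.69 − 0.465)/0.0592 = 7.601, so Q = 3.99 × 10^7.
With Q = [Cu²⁺]^2/([Cu⁺]^2·[Hg²⁺]) and the known concentrations, [Hg²⁺] in the denominator gives [Hg²⁺] = 3.8 × 10^-4 M.

3.8 × 10^-4 M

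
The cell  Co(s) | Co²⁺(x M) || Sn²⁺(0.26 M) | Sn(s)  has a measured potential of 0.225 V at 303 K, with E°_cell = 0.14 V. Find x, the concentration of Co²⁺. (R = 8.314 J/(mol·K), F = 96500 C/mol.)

3.9 × 10^-4 M

From the Nernst equation, ln Q = nF(E° − E)/RT = 2×96500×(0.14 − 0.225)/(8.314×303) = -6.512, so Q = 0.00149.
With Q = [Co²⁺]/[Sn²⁺] and the known concentrations, [Co²⁺] in the numerator gives [Co²⁺] = 3.9 × 10^-4 M.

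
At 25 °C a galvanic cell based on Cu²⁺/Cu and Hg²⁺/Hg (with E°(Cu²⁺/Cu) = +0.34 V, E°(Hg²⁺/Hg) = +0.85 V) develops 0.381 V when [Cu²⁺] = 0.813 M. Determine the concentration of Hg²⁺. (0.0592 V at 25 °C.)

From the Nernst equation, log Q = n(E° − E)/0.0592 = 2(0.51 − 0.381)/0.0592 = 4.358, so Q = 2.28 × 10^4.
With Q = [Cu²⁺]/[Hg²⁺] and the known concentrations, [Hg²⁺] in the denominator gives [Hg²⁺] = 3.6 × 10^-5 M.

3.6 × 10^-5 M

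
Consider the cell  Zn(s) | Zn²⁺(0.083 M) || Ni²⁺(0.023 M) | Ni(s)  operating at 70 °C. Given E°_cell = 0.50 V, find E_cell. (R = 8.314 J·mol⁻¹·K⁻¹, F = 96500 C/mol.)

0.481 V

Balancing electrons gives n = 2; the reaction quotient is Q = [Zn²⁺]/[Ni²⁺] = 3.61.
E = E° − (RT/nF) ln Q = 0.50 − (8.314×343)/(2×96500) × (1.283) = 0.500 − 0.019 = 0.481 V.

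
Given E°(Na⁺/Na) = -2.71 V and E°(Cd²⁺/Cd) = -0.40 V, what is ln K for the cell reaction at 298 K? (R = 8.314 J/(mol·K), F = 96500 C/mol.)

E°_cell = -0.40 − (-2.71) = 2.31 V, with n = 2 electrons transferred.
At equilibrium E = 0, so the Nernst equation gives ln K = nFE°/RT = (2)(96500)(2.31)/((8.314)(298)) = 179.95.

ln K = 179.9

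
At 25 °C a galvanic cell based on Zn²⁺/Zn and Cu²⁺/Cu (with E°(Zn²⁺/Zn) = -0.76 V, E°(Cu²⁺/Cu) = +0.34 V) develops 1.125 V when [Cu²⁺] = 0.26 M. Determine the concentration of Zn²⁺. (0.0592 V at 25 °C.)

From the Nernst equation, log Q = n(E° − E)/0.0592 = 2(1.10 − 1.125)/0.0592 = -0.845, so Q = 0.143.
With Q = [Zn²⁺]/[Cu²⁺] and the known concentrations, [Zn²⁺] in the numerator gives [Zn²⁺] = 0.037 M.

0.037 M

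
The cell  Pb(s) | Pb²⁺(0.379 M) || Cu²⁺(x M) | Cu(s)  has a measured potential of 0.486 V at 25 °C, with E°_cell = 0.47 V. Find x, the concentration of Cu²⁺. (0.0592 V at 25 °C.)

1.3 M

From the Nernst equation, log Q = n(E° − E)/0.0592 = 2(0.47 − 0.486)/0.0592 = -0.541, so Q = 0.288.
With Q = [Pb²⁺]/[Cu²⁺] and the known concentrations, [Cu²⁺] in the denominator gives [Cu²⁺] = 1.3 M.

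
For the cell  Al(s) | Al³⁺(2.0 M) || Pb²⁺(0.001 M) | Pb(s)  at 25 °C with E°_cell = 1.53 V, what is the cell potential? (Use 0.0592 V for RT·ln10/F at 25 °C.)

Balancing electrons gives n = 6; the reaction quotient is Q = [Al³⁺]^2/[Pb²⁺]^3 = 4 × 10^9.
At 25 °C, E = E° − (0.0592/n) log Q = 1.53 − (0.0592/6)(9.602) = 1.530 − 0.095 = 1.435 V.

1.44 V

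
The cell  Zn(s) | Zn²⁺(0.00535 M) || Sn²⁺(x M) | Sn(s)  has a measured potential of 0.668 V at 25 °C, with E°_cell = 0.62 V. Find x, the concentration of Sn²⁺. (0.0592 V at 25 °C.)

From the Nernst equation, log Q = n(E° − E)/0.0592 = 2(0.62 − 0.668)/0.0592 = -1.622, so Q = 0.0239.
With Q = [Zn²⁺]/[Sn²⁺] and the known concentrations, [Sn²⁺] in the denominator gives [Sn²⁺] = 0.22 M.

0.22 M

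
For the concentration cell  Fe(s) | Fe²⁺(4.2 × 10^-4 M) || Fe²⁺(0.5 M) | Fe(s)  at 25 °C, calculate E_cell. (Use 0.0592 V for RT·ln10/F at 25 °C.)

Both half-cells are Fe²⁺/Fe, so E°_cell = 0. The concentrated side is the cathode; the cell reaction moves Fe²⁺ from high to low concentration with n = 2.
Q = [Fe²⁺]_dilute/[Fe²⁺]_conc = 4.2 × 10^-4/0.5 = 8.4 × 10^-4.
E = 0 − (0.0592/2) log Q = −(0.0592/2)(-3.076) = 0.0910 V.

0.091 V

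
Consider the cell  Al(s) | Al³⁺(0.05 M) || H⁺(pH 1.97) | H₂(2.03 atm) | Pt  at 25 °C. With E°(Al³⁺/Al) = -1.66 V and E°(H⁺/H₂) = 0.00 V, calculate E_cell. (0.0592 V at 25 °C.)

1.56 V

The hydrogen couple is the cathode, so E°_cell = 1.66 V; n = 6.
[H⁺] = 10^(−1.97) = 0.011 M, and Q = [Al³⁺]^2·P(H₂)^3 / [H⁺]^6 = 1.38 × 10^10.
E = E° − (0.0592/6) log Q = 1.66 − (0.0592/6)(10.140) = 1.560 V.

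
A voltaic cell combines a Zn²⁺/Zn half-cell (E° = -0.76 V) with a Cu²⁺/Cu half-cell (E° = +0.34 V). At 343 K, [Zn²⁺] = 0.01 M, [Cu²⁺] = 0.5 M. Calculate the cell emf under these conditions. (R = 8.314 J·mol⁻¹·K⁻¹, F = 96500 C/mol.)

The Cu²⁺/Cu couple has the higher reduction potential and acts as the cathode, so E°_cell = +0.34 − (-0.76) = 1.10 V.
Balancing electrons gives n = 2; the reaction quotient is Q = [Zn²⁺]/[Cu²⁺] = 0.0200.
E = E° − (RT/nF) ln Q = 1.10 − (8.314×343)/(2×96500) × (-3.912) = 1.100 + 0.058 = 1.158 V.

1.16 V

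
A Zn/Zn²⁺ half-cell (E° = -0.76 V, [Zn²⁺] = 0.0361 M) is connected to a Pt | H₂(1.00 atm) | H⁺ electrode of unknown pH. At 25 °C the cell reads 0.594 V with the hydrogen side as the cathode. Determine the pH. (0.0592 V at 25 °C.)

pH = 3.53

E°_cell = 0.76 V and n = 2.
log Q = n(E° − E)/0.0592 = 2×(0.76 − 0.594)/0.0592 = 5.608.
With Q = [Zn²⁺]·P(H₂) / [H⁺]^2, solving for [H⁺] gives log[H⁺] = -3.525, so pH = 3.53.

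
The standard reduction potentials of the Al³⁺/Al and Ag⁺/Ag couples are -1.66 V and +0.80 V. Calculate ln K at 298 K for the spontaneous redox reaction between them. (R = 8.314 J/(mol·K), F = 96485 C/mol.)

ln K = 287.4

E°_cell = +0.80 − (-1.66) = 2.46 V, with n = 3 electrons transferred.
At equilibrium E = 0, so the Nernst equation gives ln K = nFE°/RT = (3)(96485)(2.46)/((8.314)(298)) = 287.40.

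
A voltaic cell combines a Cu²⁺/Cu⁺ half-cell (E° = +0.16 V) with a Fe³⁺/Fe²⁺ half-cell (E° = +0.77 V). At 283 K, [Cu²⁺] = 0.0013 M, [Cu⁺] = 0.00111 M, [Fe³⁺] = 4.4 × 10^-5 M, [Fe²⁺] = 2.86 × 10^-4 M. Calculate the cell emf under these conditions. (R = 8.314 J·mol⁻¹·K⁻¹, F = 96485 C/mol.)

0.560 V

The Fe³⁺/Fe²⁺ couple has the higher reduction potential and acts as the cathode, so E°_cell = +0.77 − (+0.16) = 0.61 V.
Balancing electrons gives n = 1; the reaction quotient is Q = [Cu²⁺]·[Fe²⁺]/([Cu⁺]·[Fe³⁺]) = 7.61.
E = E° − (RT/nF) ln Q = 0.61 − (8.314×283)/(1×96485) × (2.030) = 0.610 − 0.050 = 0.560 V.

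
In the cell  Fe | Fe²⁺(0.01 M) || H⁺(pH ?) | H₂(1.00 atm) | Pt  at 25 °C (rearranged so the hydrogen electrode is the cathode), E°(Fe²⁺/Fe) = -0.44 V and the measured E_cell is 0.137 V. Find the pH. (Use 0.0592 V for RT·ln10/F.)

E°_cell = 0.44 V and n = 2.
log Q = n(E° − E)/0.0592 = 2×(0.44 − 0.137)/0.0592 = 10.236.
With Q = [Fe²⁺]·P(H₂) / [H⁺]^2, solving for [H⁺] gives log[H⁺] = -6.118, so pH = 6.12.

pH = 6.12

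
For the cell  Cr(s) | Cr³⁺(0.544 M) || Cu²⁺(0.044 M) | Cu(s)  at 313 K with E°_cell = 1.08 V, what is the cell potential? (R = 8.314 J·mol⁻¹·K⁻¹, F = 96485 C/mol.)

1.04 V

Balancing electrons gives n = 6; the reaction quotient is Q = [Cr³⁺]^2/[Cu²⁺]^3 = 3470.
E = E° − (RT/nF) ln Q = 1.08 − (8.314×313)/(6×96485) × (8.153) = 1.080 − 0.037 = 1.043 V.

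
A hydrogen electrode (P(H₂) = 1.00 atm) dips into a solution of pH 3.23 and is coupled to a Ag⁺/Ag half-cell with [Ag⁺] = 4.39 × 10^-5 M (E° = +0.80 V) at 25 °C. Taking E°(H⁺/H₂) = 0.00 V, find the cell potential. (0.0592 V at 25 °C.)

0.73 V

The Ag⁺/Ag couple is the cathode, so E°_cell = 0.80 V; n = 2.
[H⁺] = 10^(−3.23) = 5.9 × 10^-4 M, and Q = [H⁺]^2 / ([Ag⁺]^2·P(H₂)) = 180.
E = E° − (0.0592/2) log Q = 0.80 − (0.0592/2)(2.255) = 0.733 V.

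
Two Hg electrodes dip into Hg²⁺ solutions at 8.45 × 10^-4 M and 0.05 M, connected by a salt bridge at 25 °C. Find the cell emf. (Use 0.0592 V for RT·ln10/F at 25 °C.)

0.052 V

Both half-cells are Hg²⁺/Hg, so E°_cell = 0. The concentrated side is the cathode; the cell reaction moves Hg²⁺ from high to low concentration with n = 2.
Q = [Hg²⁺]_dilute/[Hg²⁺]_conc = 8.45 × 10^-4/0.05 = 0.0169.
E = 0 − (0.0592/2) log Q = −(0.0592/2)(-1.772) = 0.0525 V.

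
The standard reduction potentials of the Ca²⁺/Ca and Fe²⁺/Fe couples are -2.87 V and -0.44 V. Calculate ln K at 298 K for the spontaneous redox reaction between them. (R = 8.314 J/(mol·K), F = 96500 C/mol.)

E°_cell = -0.44 − (-2.87) = 2.43 V, with n = 2 electrons transferred.
At equilibrium E = 0, so the Nernst equation gives ln K = nFE°/RT = (2)(96500)(2.43)/((8.314)(298)) = 189.29.

ln K = 189.3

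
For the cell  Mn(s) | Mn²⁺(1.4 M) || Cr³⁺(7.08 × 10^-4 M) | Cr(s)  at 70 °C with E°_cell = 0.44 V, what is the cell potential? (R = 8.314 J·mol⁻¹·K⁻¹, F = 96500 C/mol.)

Balancing electrons gives n = 6; the reaction quotient is Q = [Mn²⁺]^3/[Cr³⁺]^2 = 5.47 × 10^6.
E = E° − (RT/nF) ln Q = 0.44 − (8.314×343)/(6×96500) × (15.516) = 0.440 − 0.076 = 0.364 V.

0.364 V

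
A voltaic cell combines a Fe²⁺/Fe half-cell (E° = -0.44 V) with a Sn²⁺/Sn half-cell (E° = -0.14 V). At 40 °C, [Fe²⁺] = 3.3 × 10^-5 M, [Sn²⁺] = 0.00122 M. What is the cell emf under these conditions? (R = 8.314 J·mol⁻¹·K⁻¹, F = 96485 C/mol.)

The Sn²⁺/Sn couple has the higher reduction potential and acts as the cathode, so E°_cell = -0.14 − (-0.44) = 0.30 V.
Balancing electrons gives n = 2; the reaction quotient is Q = [Fe²⁺]/[Sn²⁺] = 0.0270.
E = E° − (RT/nF) ln Q = 0.30 − (8.314×313)/(2×96485) × (-3.610) = 0.300 + 0.049 = 0.349 V.

0.349 V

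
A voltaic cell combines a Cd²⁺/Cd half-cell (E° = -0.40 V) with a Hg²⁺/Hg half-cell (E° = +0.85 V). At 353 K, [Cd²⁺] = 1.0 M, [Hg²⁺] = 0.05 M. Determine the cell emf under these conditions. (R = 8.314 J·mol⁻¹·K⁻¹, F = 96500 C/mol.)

1.20 V

The Hg²⁺/Hg couple has the higher reduction potential and acts as the cathode, so E°_cell = +0.85 − (-0.40) = 1.25 V.
Balancing electrons gives n = 2; the reaction quotient is Q = [Cd²⁺]/[Hg²⁺] = 20.0.
E = E° − (RT/nF) ln Q = 1.25 − (8.314×353)/(2×96500) × (2.996) = 1.250 − 0.046 = 1.204 V.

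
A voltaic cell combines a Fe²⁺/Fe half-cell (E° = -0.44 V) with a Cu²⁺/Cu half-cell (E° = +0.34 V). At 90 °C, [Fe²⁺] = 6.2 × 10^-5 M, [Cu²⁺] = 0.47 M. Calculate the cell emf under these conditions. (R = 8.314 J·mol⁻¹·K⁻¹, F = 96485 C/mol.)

The Cu²⁺/Cu couple has the higher reduction potential and acts as the cathode, so E°_cell = +0.34 − (-0.44) = 0.78 V.
Balancing electrons gives n = 2; the reaction quotient is Q = [Fe²⁺]/[Cu²⁺] = 1.32 × 10^-4.
E = E° − (RT/nF) ln Q = 0.78 − (8.314×363)/(2×96485) × (-8.933) = 0.780 + 0.140 = 0.920 V.

0.920 V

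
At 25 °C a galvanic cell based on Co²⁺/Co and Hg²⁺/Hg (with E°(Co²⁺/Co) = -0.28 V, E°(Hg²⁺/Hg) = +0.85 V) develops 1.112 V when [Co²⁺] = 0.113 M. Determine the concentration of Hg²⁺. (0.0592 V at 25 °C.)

0.028 M

From the Nernst equation, log Q = n(E° − E)/0.0592 = 2(1.13 − 1.112)/0.0592 = 0.608, so Q = 4.06.
With Q = [Co²⁺]/[Hg²⁺] and the known concentrations, [Hg²⁺] in the denominator gives [Hg²⁺] = 0.028 M.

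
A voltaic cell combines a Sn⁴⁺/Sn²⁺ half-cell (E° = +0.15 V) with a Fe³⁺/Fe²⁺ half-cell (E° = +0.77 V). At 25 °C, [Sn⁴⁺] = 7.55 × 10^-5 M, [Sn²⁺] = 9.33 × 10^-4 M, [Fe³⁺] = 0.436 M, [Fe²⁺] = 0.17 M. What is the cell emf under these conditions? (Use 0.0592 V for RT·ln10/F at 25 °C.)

The Fe³⁺/Fe²⁺ couple has the higher reduction potential and acts as the cathode, so E°_cell = +0.77 − (+0.15) = 0.62 V.
Balancing electrons gives n = 2; the reaction quotient is Q = [Sn⁴⁺]·[Fe²⁺]^2/([Sn²⁺]·[Fe³⁺]^2) = 0.0123.
At 25 °C, E = E° − (0.0592/n) log Q = 0.62 − (0.0592/2)(-1.910) = 0.620 + 0.057 = 0.677 V.

0.677 V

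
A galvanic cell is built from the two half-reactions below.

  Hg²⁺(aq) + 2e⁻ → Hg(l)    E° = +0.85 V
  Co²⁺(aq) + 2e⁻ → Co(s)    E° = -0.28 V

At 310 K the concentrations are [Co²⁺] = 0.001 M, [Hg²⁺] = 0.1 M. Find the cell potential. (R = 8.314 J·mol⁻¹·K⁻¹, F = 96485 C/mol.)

1.19 V

The Hg²⁺/Hg couple has the higher reduction potential and acts as the cathode, so E°_cell = +0.85 − (-0.28) = 1.13 V.
Balancing electrons gives n = 2; the reaction quotient is Q = [Co²⁺]/[Hg²⁺] = 0.0100.
E = E° − (RT/nF) ln Q = 1.13 − (8.314×310)/(2×96485) × (-4.605) = 1.130 + 0.062 = 1.192 V.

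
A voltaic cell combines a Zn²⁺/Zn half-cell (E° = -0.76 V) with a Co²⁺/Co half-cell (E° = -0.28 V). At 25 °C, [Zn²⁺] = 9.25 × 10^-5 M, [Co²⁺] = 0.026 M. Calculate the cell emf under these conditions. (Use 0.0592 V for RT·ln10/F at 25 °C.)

The Co²⁺/Co couple has the higher reduction potential and acts as the cathode, so E°_cell = -0.28 − (-0.76) = 0.48 V.
Balancing electrons gives n = 2; the reaction quotient is Q = [Zn²⁺]/[Co²⁺] = 0.00356.
At 25 °C, E = E° − (0.0592/n) log Q = 0.48 − (0.0592/2)(-2.449) = 0.480 + 0.072 = 0.552 V.

0.552 V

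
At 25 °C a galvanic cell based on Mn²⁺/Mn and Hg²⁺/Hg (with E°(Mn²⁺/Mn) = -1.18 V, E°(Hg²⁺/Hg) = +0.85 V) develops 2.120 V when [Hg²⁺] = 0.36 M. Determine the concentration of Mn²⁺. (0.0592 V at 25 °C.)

3.3 × 10^-4 M

From the Nernst equation, log Q = n(E° − E)/0.0592 = 2(2.03 − 2.120)/0.0592 = -3.041, so Q = 9.11 × 10^-4.
With Q = [Mn²⁺]/[Hg²⁺] and the known concentrations, [Mn²⁺] in the numerator gives [Mn²⁺] = 3.3 × 10^-4 M.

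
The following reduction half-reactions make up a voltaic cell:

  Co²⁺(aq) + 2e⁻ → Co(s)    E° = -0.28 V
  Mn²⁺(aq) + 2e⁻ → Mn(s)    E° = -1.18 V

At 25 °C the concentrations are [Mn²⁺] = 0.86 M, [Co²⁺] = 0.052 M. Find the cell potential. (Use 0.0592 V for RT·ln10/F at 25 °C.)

0.864 V

The Co²⁺/Co couple has the higher reduction potential and acts as the cathode, so E°_cell = -0.28 − (-1.18) = 0.90 V.
Balancing electrons gives n = 2; the reaction quotient is Q = [Mn²⁺]/[Co²⁺] = 16.5.
At 25 °C, E = E° − (0.0592/n) log Q = 0.90 − (0.0592/2)(1.218) = 0.900 − 0.036 = 0.864 V.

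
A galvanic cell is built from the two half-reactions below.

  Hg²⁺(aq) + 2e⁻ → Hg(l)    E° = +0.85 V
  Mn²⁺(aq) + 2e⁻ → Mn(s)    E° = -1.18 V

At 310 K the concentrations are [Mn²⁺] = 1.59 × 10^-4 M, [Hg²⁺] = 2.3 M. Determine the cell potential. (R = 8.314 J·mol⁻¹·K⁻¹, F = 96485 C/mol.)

The Hg²⁺/Hg couple has the higher reduction potential and acts as the cathode, so E°_cell = +0.85 − (-1.18) = 2.03 V.
Balancing electrons gives n = 2; the reaction quotient is Q = [Mn²⁺]/[Hg²⁺] = 6.91 × 10^-5.
E = E° − (RT/nF) ln Q = 2.03 − (8.314×310)/(2×96485) × (-9.580) = 2.030 + 0.128 = 2.158 V.

2.16 V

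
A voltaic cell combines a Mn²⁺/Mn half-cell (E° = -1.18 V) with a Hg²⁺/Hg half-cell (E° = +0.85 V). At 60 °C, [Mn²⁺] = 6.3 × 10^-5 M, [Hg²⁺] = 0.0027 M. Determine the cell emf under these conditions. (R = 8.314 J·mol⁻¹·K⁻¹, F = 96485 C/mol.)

2.08 V

The Hg²⁺/Hg couple has the higher reduction potential and acts as the cathode, so E°_cell = +0.85 − (-1.18) = 2.03 V.
Balancing electrons gives n = 2; the reaction quotient is Q = [Mn²⁺]/[Hg²⁺] = 0.0233.
E = E° − (RT/nF) ln Q = 2.03 − (8.314×333)/(2×96485) × (-3.758) = 2.030 + 0.054 = 2.084 V.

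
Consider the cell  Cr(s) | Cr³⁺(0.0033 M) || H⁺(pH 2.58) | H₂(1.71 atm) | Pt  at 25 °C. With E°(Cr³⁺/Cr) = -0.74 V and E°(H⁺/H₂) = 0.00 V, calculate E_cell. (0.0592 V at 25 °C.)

The hydrogen couple is the cathode, so E°_cell = 0.74 V; n = 6.
[H⁺] = 10^(−2.58) = 0.0026 M, and Q = [Cr³⁺]^2·P(H₂)^3 / [H⁺]^6 = 1.64 × 10^11.
E = E° − (0.0592/6) log Q = 0.74 − (0.0592/6)(11.216) = 0.629 V.

0.63 V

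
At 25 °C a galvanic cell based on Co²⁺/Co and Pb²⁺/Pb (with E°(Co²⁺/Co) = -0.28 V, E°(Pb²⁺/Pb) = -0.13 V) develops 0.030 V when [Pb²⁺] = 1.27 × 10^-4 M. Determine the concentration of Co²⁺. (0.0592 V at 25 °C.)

1.4 M

From the Nernst equation, log Q = n(E° − E)/0.0592 = 2(0.15 − 0.030)/0.0592 = 4.054, so Q = 1.13 × 10^4.
With Q = [Co²⁺]/[Pb²⁺] and the known concentrations, [Co²⁺] in the numerator gives [Co²⁺] = 1.4 M.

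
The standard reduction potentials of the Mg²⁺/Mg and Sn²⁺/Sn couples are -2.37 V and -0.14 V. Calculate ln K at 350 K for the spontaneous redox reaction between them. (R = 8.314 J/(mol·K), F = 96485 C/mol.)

E°_cell = -0.14 − (-2.37) = 2.23 V, with n = 2 electrons transferred.
At equilibrium E = 0, so the Nernst equation gives ln K = nFE°/RT = (2)(96485)(2.23)/((8.314)(350)) = 147.88.

ln K = 147.9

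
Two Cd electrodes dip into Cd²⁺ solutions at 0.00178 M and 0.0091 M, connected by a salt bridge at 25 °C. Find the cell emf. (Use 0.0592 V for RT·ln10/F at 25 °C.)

Both half-cells are Cd²⁺/Cd, so E°_cell = 0. The concentrated side is the cathode; the cell reaction moves Cd²⁺ from high to low concentration with n = 2.
Q = [Cd²⁺]_dilute/[Cd²⁺]_conc = 0.00178/0.0091 = 0.196.
E = 0 − (0.0592/2) log Q = −(0.0592/2)(-0.709) = 0.0210 V.

0.021 V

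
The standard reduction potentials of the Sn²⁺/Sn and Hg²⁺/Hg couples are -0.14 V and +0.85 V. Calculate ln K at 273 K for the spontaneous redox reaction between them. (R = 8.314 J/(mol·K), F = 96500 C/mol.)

E°_cell = +0.85 − (-0.14) = 0.99 V, with n = 2 electrons transferred.
At equilibrium E = 0, so the Nernst equation gives ln K = nFE°/RT = (2)(96500)(0.99)/((8.314)(273)) = 84.18.

ln K = 84.2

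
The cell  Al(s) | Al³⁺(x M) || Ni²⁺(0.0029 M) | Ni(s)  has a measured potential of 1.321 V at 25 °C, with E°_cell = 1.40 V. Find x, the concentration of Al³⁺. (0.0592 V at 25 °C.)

From the Nernst equation, log Q = n(E° − E)/0.0592 = 6(1.40 − 1.321)/0.0592 = 8.007, so Q = 1.02 × 10^8.
With Q = [Al³⁺]^2/[Ni²⁺]^3 and the known concentrations, [Al³⁺]^2 in the numerator gives [Al³⁺] = 1.6 M.

1.6 M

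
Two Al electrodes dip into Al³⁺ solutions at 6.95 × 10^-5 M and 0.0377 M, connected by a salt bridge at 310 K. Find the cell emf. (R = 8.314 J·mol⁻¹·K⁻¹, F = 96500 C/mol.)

Both half-cells are Al³⁺/Al, so E°_cell = 0. The concentrated side is the cathode; the cell reaction moves Al³⁺ from high to low concentration with n = 3.
Q = [Al³⁺]_dilute/[Al³⁺]_conc = 6.95 × 10^-5/0.0377 = 0.00184.
E = 0 − (RT/nF) ln Q = −((8.314×310)/(3×96500))(-6.296) = 0.0561 V.

0.056 V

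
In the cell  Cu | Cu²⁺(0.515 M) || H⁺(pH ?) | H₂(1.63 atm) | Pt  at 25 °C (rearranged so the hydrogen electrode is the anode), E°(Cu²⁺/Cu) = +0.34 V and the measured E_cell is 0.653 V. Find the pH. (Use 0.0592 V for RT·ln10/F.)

E°_cell = 0.34 V and n = 2.
log Q = n(E° − E)/0.0592 = 2×(0.34 − 0.653)/0.0592 = -10.574.
With Q = [H⁺]^2 / ([Cu²⁺]·P(H₂)), solving for [H⁺] gives log[H⁺] = -5.325, so pH = 5.33.

pH = 5.33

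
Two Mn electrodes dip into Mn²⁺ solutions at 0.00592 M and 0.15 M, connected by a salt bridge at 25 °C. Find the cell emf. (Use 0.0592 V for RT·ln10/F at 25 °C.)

Both half-cells are Mn²⁺/Mn, so E°_cell = 0. The concentrated side is the cathode; the cell reaction moves Mn²⁺ from high to low concentration with n = 2.
Q = [Mn²⁺]_dilute/[Mn²⁺]_conc = 0.00592/0.15 = 0.0395.
E = 0 − (0.0592/2) log Q = −(0.0592/2)(-1.404) = 0.0416 V.

0.042 V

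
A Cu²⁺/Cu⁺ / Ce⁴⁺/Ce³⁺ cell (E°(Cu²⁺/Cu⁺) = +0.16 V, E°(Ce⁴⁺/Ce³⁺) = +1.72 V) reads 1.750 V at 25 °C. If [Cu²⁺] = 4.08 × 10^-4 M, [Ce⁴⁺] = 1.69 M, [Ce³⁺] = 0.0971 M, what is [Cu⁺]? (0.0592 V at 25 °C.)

From the Nernst equation, log Q = n(E° − E)/0.0592 = 1(1.56 − 1.750)/0.0592 = -3.209, so Q = 6.17 × 10^-4.
With Q = [Cu²⁺]·[Ce³⁺]/([Cu⁺]·[Ce⁴⁺]) and the known concentrations, [Cu⁺] in the denominator gives [Cu⁺] = 0.038 M.

0.038 M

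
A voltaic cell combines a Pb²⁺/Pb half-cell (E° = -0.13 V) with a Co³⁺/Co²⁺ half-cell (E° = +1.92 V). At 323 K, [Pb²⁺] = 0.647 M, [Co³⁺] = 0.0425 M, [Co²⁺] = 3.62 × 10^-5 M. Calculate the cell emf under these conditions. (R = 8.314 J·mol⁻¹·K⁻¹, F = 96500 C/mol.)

The Co³⁺/Co²⁺ couple has the higher reduction potential and acts as the cathode, so E°_cell = +1.92 − (-0.13) = 2.05 V.
Balancing electrons gives n = 2; the reaction quotient is Q = [Pb²⁺]·[Co²⁺]^2/[Co³⁺]^2 = 4.69 × 10^-7.
E = E° − (RT/nF) ln Q = 2.05 − (8.314×323)/(2×96500) × (-14.572) = 2.050 + 0.203 = 2.253 V.

2.25 V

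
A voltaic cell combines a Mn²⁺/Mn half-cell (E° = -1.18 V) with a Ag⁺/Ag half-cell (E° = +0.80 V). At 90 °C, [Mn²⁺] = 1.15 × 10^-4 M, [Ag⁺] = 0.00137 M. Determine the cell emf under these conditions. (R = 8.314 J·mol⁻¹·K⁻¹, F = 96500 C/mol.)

The Ag⁺/Ag couple has the higher reduction potential and acts as the cathode, so E°_cell = +0.80 − (-1.18) = 1.98 V.
Balancing electrons gives n = 2; the reaction quotient is Q = [Mn²⁺]/[Ag⁺]^2 = 61.3.
E = E° − (RT/nF) ln Q = 1.98 − (8.314×363)/(2×96500) × (4.115) = 1.980 − 0.064 = 1.916 V.

1.92 V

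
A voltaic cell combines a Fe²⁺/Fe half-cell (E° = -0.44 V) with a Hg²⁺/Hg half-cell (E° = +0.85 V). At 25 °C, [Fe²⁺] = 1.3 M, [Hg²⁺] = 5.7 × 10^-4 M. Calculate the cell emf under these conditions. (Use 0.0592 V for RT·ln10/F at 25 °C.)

1.19 V

The Hg²⁺/Hg couple has the higher reduction potential and acts as the cathode, so E°_cell = +0.85 − (-0.44) = 1.29 V.
Balancing electrons gives n = 2; the reaction quotient is Q = [Fe²⁺]/[Hg²⁺] = 2280.
At 25 °C, E = E° − (0.0592/n) log Q = 1.29 − (0.0592/2)(3.358) = 1.290 − 0.099 = 1.191 V.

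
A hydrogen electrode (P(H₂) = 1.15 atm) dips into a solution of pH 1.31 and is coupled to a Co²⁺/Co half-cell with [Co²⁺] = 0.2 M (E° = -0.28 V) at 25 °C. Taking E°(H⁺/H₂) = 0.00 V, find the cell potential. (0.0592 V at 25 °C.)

The hydrogen couple is the cathode, so E°_cell = 0.28 V; n = 2.
[H⁺] = 10^(−1.31) = 0.049 M, and Q = [Co²⁺]·P(H₂) / [H⁺]^2 = 95.9.
E = E° − (0.0592/2) log Q = 0.28 − (0.0592/2)(1.982) = 0.221 V.

0.22 V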